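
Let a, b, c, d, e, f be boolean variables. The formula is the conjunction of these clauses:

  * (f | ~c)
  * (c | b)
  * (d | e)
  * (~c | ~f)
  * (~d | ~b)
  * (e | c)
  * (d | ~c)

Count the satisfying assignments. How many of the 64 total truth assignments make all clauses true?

The models are:
  a=0 b=1 c=0 d=0 e=1 f=0
  a=0 b=1 c=0 d=0 e=1 f=1
  a=1 b=1 c=0 d=0 e=1 f=0
  a=1 b=1 c=0 d=0 e=1 f=1
That's 4 in total.

4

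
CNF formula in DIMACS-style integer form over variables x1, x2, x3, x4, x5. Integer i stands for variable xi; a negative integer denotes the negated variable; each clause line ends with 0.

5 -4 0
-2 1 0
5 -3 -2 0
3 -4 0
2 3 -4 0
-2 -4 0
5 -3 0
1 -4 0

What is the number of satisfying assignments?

10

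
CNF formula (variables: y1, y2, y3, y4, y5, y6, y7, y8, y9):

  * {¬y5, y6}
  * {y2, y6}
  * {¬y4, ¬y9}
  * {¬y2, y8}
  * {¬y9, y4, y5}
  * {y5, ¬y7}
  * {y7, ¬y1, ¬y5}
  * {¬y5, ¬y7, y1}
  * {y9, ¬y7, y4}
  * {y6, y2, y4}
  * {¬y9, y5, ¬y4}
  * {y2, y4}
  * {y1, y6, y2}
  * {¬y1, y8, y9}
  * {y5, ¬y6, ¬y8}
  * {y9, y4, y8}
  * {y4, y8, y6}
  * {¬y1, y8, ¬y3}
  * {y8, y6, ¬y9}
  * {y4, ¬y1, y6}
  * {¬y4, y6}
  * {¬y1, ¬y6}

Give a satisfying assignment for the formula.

Set y1 = False and propagate.
Branch on y2: take y2 = False.
  then y6 is forced to True.
  then y4 is forced to True.
  then y9 is forced to False.
For the remaining variables, y3 = True, y5 = True, y7 = False, y8 = True works.
Every clause has at least one true literal under this assignment.

y1 = F  y2 = F  y3 = T  y4 = T  y5 = T  y6 = T  y7 = F  y8 = T  y9 = F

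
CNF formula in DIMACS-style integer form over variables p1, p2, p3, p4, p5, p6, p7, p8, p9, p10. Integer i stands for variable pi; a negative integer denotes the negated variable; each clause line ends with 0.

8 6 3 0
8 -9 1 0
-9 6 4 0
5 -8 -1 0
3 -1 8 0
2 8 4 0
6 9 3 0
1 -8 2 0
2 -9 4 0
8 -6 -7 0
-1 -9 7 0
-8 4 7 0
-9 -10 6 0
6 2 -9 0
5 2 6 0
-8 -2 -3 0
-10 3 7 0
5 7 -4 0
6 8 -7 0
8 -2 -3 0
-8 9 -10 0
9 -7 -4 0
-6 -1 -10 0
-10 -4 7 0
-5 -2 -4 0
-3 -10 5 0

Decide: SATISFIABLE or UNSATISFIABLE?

SATISFIABLE

Pure literal: p10 appears only negated; assign p10 = False.
Try p1 = False.
Branch on p2: take p2 = True.
Branch on p3: take p3 = False.
The remaining clauses are satisfied by p4 = False, p5 = True, p6 = True, p7 = True, p8 = True, p9 = True.
Every clause has at least one true literal under this assignment.
So p1=False, p2=True, p3=False, p4=False, p5=True, p6=True, p7=True, p8=True, p9=True, p10=False is a satisfying assignment.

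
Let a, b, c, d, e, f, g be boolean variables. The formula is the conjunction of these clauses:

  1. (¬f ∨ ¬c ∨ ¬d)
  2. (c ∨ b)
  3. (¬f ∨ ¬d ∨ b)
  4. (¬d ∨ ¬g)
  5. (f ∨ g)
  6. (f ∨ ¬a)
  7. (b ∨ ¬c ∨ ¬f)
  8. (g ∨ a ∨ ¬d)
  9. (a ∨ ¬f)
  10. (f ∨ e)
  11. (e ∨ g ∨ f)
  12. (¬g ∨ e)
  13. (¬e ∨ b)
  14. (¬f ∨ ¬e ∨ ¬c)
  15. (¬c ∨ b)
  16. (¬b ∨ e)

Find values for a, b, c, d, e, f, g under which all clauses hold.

a = F, b = T, c = T, d = F, e = T, f = F, g = T

Check each clause:
  1. (¬c ∨ ¬f ∨ ¬d) — ¬f is true.
  2. (b ∨ c) — b is true.
  3. (b ∨ ¬f ∨ ¬d) — b is true.
  4. (¬g ∨ ¬d) — ¬d is true.
  5. (f ∨ g) — g is true.
  6. (f ∨ ¬a) — ¬a is true.
  7. (¬c ∨ ¬f ∨ b) — ¬f is true.
  8. (g ∨ a ∨ ¬d) — ¬d is true.
  9. (¬f ∨ a) — ¬f is true.
  10. (f ∨ e) — e is true.
  11. (f ∨ e ∨ g) — e is true.
  12. (e ∨ ¬g) — e is true.
  13. (b ∨ ¬e) — b is true.
  14. (¬e ∨ ¬c ∨ ¬f) — ¬f is true.
  15. (¬c ∨ b) — b is true.
  16. (e ∨ ¬b) — e is true.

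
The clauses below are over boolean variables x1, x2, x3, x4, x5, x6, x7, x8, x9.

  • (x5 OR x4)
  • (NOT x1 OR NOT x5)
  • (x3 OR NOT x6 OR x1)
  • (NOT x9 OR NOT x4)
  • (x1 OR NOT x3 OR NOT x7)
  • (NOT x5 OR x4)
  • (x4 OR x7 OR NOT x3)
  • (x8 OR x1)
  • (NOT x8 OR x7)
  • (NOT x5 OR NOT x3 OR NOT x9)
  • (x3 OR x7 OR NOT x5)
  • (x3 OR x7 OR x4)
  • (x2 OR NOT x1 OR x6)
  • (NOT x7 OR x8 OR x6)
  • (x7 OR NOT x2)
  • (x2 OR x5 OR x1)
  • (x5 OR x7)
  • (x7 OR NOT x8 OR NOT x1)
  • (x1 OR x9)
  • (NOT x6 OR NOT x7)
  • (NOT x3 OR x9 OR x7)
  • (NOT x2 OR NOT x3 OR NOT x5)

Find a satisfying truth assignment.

Try x1 = True.
  then x5 is forced to False.
  then x4 is forced to True.
  then x9 is forced to False.
  then x7 is forced to True.
  then x6 is forced to False.
  then x2 is forced to True.
  then x8 is forced to True.
x3 is now unconstrained; take x3 = False.
Check each clause:
  1. (x5 OR x4) — x4 is true.
  2. (NOT x1 OR NOT x5) — NOT x5 is true.
  3. (NOT x6 OR x3 OR x1) — x1 is true.
  4. (NOT x4 OR NOT x9) — NOT x9 is true.
  5. (x1 OR NOT x7 OR NOT x3) — x1 is true.
  6. (x4 OR NOT x5) — NOT x5 is true.
  7. (x4 OR NOT x3 OR x7) — x4 is true.
  8. (x1 OR x8) — x8 is true.
  9. (NOT x8 OR x7) — x7 is true.
  10. (NOT x3 OR NOT x9 OR NOT x5) — NOT x5 is true.
  11. (x7 OR NOT x5 OR x3) — NOT x5 is true.
  12. (x3 OR x7 OR x4) — x4 is true.
  13. (x2 OR NOT x1 OR x6) — x2 is true.
  14. (NOT x7 OR x8 OR x6) — x8 is true.
  15. (x7 OR NOT x2) — x7 is true.
  16. (x1 OR x2 OR x5) — x1 is true.
  17. (x7 OR x5) — x7 is true.
  18. (NOT x8 OR x7 OR NOT x1) — x7 is true.
  19. (x9 OR x1) — x1 is true.
  20. (NOT x6 OR NOT x7) — NOT x6 is true.
  21. (x7 OR x9 OR NOT x3) — NOT x3 is true.
  22. (NOT x5 OR NOT x3 OR NOT x2) — NOT x5 is true.

x1 = True, x2 = True, x3 = False, x4 = True, x5 = False, x6 = False, x7 = True, x8 = True, x9 = False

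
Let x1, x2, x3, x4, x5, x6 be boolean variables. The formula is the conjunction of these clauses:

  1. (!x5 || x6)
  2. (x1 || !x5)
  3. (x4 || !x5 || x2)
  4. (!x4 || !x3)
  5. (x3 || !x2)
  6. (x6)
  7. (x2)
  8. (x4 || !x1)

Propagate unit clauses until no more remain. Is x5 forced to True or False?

False

Unit clause (x6) sets x6 = True.
Unit clause (x2) sets x2 = True.
(!x2 || x3) with x2 = True leaves only x3, so x3 = True.
In (!x4 || !x3), !x3 is now false; !x4 must hold, so x4 = False.
(!x1 || x4): since x4 = False, the clause reduces to (!x1). x1 = False.
From (!x5 || x1) and x1 = False: x5 = False.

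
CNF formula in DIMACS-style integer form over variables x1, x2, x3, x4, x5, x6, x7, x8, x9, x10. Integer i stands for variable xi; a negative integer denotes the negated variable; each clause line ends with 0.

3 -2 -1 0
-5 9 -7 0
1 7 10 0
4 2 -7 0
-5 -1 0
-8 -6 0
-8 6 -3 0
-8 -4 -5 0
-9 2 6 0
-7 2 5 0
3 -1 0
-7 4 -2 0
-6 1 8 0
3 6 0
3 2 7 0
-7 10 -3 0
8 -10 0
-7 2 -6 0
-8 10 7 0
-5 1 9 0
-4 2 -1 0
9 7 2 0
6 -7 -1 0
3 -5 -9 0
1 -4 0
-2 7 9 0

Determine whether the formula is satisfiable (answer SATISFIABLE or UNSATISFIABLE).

Try x1 = True.
  then x5 is forced to False.
  then x3 is forced to True.
Branch on x2: take x2 = True.
The remaining clauses are satisfied by x4 = False, x6 = True, x7 = False, x8 = False, x9 = True, x10 = False.
So x1=T, x2=T, x3=T, x4=F, x5=F, x6=T, x7=F, x8=F, x9=T, x10=F is a satisfying assignment.

SATISFIABLE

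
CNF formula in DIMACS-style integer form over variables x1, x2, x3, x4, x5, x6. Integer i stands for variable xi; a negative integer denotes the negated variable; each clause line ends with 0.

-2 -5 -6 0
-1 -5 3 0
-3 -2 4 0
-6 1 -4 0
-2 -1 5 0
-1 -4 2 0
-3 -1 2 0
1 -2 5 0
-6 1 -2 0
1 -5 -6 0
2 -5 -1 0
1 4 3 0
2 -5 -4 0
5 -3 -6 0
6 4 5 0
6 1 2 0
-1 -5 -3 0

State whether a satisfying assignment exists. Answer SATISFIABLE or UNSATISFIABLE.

SATISFIABLE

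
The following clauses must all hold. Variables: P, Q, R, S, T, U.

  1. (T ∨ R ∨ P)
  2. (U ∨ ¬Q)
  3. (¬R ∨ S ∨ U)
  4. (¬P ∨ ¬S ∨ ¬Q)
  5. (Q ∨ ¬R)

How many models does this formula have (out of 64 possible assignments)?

Split on Q, then R.
  Q=1, R=1: T free; 3 ways for (P,S,U) × 2^1 = 6.
  Q=1, R=0: remaining (P,S,T,U) ∈ {(0,0,1,1); (0,1,1,1); (1,0,0,1); (1,0,1,1)} — 4.
  Q=0, R=1: a clause becomes empty — 0.
  Q=0, R=0: S, U free; 3 ways for (P,T) × 2^2 = 12.
Total: 6 + 4 + 0 + 12 = 22.

22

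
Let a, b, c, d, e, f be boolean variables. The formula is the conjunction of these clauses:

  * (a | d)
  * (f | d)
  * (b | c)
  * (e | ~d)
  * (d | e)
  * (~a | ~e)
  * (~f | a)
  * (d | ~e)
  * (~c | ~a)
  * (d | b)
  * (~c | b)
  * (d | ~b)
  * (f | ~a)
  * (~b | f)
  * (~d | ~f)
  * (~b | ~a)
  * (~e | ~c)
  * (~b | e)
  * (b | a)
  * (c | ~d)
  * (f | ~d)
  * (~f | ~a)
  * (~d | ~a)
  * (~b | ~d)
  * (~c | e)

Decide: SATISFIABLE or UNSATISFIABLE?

UNSATISFIABLE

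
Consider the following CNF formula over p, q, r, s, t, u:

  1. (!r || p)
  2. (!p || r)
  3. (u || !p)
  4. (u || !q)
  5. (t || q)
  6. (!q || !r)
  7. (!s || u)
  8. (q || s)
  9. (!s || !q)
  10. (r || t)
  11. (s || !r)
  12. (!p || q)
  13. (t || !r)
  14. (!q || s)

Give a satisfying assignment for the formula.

p=F  q=F  r=F  s=T  t=T  u=T

Check each clause:
  1. (p || !r) — !r is true.
  2. (!p || r) — !p is true.
  3. (!p || u) — !p is true.
  4. (u || !q) — u is true.
  5. (q || t) — t is true.
  6. (!q || !r) — !r is true.
  7. (u || !s) — u is true.
  8. (s || q) — s is true.
  9. (!s || !q) — !q is true.
  10. (t || r) — t is true.
  11. (!r || s) — s is true.
  12. (q || !p) — !p is true.
  13. (t || !r) — t is true.
  14. (!q || s) — s is true.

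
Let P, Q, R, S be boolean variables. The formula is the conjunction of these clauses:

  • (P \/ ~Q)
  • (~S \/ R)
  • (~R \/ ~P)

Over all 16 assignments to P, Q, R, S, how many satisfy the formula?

5

The models are:
  P=0 Q=0 R=0 S=0
  P=0 Q=0 R=1 S=0
  P=0 Q=0 R=1 S=1
  P=1 Q=0 R=0 S=0
  P=1 Q=1 R=0 S=0
That's 5 in total.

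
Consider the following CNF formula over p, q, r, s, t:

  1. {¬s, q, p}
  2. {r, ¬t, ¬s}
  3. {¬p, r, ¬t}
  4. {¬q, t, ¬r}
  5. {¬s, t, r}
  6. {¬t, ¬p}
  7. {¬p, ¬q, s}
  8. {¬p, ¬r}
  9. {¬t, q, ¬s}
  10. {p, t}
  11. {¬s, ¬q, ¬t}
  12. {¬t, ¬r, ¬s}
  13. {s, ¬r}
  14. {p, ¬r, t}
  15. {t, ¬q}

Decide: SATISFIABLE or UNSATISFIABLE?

Set p = False and propagate.
  then t is forced to True.
Branch on q: take q = True.
  then s is forced to False.
  then r is forced to False.
Every clause has at least one true literal under this assignment.
So p=F  q=T  r=F  s=F  t=T is a satisfying assignment.

SATISFIABLE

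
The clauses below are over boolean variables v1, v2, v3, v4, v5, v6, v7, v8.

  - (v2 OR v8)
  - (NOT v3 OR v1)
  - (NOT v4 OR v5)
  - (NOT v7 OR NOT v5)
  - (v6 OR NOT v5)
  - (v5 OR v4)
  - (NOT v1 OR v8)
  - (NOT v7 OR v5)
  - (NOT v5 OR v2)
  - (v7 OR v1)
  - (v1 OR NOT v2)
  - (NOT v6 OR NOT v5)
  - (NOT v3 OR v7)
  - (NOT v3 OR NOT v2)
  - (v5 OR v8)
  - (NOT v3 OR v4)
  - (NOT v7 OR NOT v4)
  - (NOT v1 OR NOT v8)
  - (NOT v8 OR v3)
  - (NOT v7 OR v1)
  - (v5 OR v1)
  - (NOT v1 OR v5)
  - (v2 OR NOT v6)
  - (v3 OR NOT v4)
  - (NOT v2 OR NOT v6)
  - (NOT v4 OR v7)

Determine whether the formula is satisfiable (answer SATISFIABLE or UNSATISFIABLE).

UNSATISFIABLE

v5 = True:
  propagation gives v7=False, v6=True; an empty clause results — contradiction.
v5 = False:
  propagation gives v4=False; an empty clause results — contradiction.
Every branch closes, so no satisfying assignment exists.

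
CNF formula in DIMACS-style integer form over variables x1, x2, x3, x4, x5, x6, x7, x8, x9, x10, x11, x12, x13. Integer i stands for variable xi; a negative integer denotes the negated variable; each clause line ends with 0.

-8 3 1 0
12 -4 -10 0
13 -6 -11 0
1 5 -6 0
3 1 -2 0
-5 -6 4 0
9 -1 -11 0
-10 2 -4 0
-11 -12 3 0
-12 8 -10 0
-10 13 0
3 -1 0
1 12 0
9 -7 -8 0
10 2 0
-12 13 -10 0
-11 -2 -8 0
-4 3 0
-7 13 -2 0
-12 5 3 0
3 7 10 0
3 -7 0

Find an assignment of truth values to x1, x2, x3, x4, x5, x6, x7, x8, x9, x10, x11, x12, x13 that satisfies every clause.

x1 = True, x2 = True, x3 = True, x4 = True, x5 = True, x6 = True, x7 = True, x8 = False, x9 = True, x10 = False, x11 = True, x12 = True, x13 = True

x3 occurs only positively in the remaining clauses — set x3 = True.
x9 occurs only positively in the remaining clauses — set x9 = True.
Branch on x1: take x1 = True.
Branch on x2: take x2 = True.
For the remaining variables, x4 = True, x5 = True, x6 = True, x7 = True, x8 = False, x10 = False, x11 = True, x12 = True, x13 = True works.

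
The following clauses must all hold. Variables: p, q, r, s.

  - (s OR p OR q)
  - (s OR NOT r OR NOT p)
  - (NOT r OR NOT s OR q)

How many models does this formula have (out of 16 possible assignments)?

10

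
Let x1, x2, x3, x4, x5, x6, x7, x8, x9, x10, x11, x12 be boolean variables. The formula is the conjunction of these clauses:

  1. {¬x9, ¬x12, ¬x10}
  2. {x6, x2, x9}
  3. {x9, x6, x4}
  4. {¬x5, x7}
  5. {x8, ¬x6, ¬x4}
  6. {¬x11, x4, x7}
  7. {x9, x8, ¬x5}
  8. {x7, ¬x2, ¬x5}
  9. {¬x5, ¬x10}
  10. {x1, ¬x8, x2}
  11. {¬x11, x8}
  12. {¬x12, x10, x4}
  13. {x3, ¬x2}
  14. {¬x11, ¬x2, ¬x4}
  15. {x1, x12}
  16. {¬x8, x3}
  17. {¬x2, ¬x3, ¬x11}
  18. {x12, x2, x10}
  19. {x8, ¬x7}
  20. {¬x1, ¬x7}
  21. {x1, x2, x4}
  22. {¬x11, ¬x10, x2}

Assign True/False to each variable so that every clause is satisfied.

x5 occurs only negated in the remaining clauses — set x5 = False.
Pure literal: x11 appears only negated; assign x11 = False.
Try x1 = True.
  then x7 is forced to False.
For the remaining variables, x2 = True, x3 = True, x4 = True, x6 = False, x8 = True, x9 = False, x10 = False, x12 = True works.
Every clause has at least one true literal under this assignment.

x1 = 1, x2 = 1, x3 = 1, x4 = 1, x5 = 0, x6 = 0, x7 = 0, x8 = 1, x9 = 0, x10 = 0, x11 = 0, x12 = 1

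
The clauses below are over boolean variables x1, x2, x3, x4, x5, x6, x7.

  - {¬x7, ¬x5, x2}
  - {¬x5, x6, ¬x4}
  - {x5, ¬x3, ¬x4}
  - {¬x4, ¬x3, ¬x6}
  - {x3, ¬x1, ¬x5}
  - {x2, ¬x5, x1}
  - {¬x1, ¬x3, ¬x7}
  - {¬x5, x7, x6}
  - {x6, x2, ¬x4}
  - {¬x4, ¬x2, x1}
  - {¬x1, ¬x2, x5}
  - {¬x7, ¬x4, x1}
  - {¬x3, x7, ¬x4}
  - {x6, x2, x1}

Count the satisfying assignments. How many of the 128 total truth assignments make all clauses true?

Split on x1, then x4.
  x1=T, x4=T: remaining (x2,x3,x5,x6,x7) ∈ {(F,F,F,T,F); (F,F,F,T,T)} — 2.
  x1=T, x4=F: 8 of the 32 assignments to (x2,x3,x5,x6,x7) work.
  x1=F, x4=T: remaining (x2,x3,x5,x6,x7) ∈ {(F,F,F,T,F)} — 1.
  x1=F, x4=F: x3 free; 9 ways for (x2,x5,x6,x7) × 2^1 = 18.
Total: 2 + 8 + 1 + 18 = 29.

29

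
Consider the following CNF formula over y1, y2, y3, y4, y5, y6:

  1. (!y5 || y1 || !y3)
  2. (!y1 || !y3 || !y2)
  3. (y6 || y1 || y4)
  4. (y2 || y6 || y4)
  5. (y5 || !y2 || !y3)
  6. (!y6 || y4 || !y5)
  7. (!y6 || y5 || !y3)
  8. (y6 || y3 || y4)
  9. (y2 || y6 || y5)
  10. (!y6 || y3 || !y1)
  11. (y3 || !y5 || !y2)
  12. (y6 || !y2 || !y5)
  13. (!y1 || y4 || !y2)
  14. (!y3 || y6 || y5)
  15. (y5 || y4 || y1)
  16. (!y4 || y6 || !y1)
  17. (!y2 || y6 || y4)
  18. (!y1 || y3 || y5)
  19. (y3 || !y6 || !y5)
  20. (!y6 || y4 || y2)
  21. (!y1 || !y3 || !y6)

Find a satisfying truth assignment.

y1=F, y2=F, y3=F, y4=T, y5=F, y6=T

Try y1 = False.
Try y2 = False.
Try y3 = False.
For the remaining variables, y4 = True, y5 = False, y6 = True works.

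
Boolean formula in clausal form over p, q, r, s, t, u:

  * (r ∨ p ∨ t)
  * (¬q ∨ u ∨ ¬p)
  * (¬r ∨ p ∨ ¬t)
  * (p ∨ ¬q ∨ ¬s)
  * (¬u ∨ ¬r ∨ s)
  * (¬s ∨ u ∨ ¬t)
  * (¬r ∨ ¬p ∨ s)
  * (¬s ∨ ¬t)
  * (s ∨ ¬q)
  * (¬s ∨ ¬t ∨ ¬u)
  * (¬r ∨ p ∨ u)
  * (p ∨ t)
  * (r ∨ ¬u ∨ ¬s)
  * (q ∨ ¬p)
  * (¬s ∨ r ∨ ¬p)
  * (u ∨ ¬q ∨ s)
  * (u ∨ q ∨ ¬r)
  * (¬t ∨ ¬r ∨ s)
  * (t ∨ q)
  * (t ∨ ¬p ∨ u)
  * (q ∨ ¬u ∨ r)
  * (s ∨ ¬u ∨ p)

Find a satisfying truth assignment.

Try p = True.
  then q is forced to True.
  then u is forced to True.
  then s is forced to True.
  then t is forced to False.
  then r is forced to True.

p = T  q = T  r = T  s = T  t = F  u = T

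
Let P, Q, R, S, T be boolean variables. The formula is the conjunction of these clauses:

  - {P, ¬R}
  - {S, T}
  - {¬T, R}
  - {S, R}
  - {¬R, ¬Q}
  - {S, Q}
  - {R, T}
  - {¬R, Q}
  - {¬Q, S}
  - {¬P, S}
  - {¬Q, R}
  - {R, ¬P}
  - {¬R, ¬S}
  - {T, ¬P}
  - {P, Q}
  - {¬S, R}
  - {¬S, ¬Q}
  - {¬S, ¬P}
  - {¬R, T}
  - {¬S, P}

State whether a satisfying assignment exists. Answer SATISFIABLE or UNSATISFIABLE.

R = True:
  propagation gives P=True, Q=False; an empty clause results — contradiction.
R = False:
  propagation gives T=False; an empty clause results — contradiction.
Every branch closes, so no satisfying assignment exists.

UNSATISFIABLE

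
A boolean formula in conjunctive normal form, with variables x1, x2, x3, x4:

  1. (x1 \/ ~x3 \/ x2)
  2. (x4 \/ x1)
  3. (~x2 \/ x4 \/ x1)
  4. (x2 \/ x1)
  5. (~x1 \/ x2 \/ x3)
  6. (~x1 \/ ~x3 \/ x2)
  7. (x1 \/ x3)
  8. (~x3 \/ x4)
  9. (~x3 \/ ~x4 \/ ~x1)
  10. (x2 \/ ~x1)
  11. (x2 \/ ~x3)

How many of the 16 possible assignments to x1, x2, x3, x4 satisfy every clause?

3

The models are:
  x1=0 x2=1 x3=1 x4=1
  x1=1 x2=1 x3=0 x4=0
  x1=1 x2=1 x3=0 x4=1
Count: 3.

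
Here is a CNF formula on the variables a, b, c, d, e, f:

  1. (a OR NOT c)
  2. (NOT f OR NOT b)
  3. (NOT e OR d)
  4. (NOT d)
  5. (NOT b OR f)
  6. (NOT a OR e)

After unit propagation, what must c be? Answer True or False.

False

Unit clause (NOT d) sets d = False.
(NOT e OR d) with d = False leaves only NOT e, so e = False.
In (e OR NOT a), e is now false; NOT a must hold, so a = False.
(a OR NOT c) with a = False leaves only NOT c, so c = False.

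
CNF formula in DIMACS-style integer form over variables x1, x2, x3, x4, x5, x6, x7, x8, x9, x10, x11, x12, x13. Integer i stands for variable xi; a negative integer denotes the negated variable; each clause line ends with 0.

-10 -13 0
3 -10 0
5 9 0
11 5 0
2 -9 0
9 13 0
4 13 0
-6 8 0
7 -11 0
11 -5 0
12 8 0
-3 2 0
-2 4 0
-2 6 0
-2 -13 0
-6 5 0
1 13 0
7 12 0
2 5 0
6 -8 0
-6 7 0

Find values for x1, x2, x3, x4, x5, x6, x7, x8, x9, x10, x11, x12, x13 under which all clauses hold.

x1 = True  x2 = True  x3 = True  x4 = True  x5 = True  x6 = True  x7 = True  x8 = True  x9 = True  x10 = False  x11 = True  x12 = True  x13 = False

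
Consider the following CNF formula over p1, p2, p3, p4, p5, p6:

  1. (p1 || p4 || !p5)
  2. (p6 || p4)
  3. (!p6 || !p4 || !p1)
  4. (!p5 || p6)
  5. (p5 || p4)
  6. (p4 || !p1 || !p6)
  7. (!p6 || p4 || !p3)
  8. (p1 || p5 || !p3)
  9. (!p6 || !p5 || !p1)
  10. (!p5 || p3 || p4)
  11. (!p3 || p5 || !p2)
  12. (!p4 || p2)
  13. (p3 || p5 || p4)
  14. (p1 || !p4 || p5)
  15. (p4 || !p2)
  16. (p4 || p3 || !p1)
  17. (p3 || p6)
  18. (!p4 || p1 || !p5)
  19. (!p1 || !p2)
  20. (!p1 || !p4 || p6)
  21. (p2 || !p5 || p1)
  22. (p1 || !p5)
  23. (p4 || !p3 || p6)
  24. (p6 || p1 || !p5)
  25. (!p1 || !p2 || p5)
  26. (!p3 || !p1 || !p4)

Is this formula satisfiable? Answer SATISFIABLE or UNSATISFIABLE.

UNSATISFIABLE

p4 = True:
  propagation gives p2=True, p1=False, p5=True; an empty clause results — contradiction.
p4 = False:
  propagation gives p6=True, p5=True, p1=True; an empty clause results — contradiction.
Every branch closes, so no satisfying assignment exists.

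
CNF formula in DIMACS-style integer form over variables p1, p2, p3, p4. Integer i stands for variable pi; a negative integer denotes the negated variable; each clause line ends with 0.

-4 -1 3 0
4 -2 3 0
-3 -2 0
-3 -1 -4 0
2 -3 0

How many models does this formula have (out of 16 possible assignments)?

4

Satisfying assignments:
  p1=F p2=F p3=F p4=F
  p1=F p2=F p3=F p4=T
  p1=F p2=T p3=F p4=T
  p1=T p2=F p3=F p4=F
That's 4 in total.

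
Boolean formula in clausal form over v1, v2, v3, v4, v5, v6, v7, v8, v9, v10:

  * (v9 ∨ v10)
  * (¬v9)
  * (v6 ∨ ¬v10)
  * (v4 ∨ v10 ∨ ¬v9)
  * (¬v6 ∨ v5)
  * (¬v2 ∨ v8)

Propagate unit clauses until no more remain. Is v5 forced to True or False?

True

Unit clause (¬v9) sets v9 = False.
From (v10 ∨ v9) and v9 = False: v10 = True.
(v6 ∨ ¬v10): since v10 = True, the clause reduces to (v6). v6 = True.
(¬v6 ∨ v5) with v6 = True leaves only v5, so v5 = True.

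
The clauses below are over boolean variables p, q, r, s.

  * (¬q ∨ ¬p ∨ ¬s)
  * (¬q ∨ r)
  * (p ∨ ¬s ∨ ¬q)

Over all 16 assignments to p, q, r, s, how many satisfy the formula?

Case analysis on q and p:
  q=1, p=1: remaining (r,s) ∈ {(1,0)} — 1.
  q=1, p=0: remaining (r,s) ∈ {(1,0)} — 1.
  q=0, p=1: remaining (r,s) ∈ {(0,0); (0,1); (1,0); (1,1)} — 4.
  q=0, p=0: remaining (r,s) ∈ {(0,0); (0,1); (1,0); (1,1)} — 4.
Total: 1 + 1 + 4 + 4 = 10.

10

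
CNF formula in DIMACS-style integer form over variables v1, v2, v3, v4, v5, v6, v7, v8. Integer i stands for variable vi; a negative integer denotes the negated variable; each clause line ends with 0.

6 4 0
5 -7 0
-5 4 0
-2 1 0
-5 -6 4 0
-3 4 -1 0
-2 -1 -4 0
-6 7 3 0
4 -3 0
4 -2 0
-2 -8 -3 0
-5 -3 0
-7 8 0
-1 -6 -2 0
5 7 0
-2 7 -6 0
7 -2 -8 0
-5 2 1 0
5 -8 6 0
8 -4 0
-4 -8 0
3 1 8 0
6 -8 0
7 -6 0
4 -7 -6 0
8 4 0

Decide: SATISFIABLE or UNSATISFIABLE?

v4 = True:
  propagation gives v8=True; an empty clause results — contradiction.
v4 = False:
  propagation gives v6=True, v5=False, v7=False; an empty clause results — contradiction.
Every branch closes, so no satisfying assignment exists.

UNSATISFIABLE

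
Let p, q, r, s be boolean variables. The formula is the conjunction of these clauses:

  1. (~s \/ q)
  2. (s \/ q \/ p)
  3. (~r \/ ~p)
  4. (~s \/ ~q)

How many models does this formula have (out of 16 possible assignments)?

4

The models are:
  p=0 q=1 r=0 s=0
  p=0 q=1 r=1 s=0
  p=1 q=0 r=0 s=0
  p=1 q=1 r=0 s=0
That's 4 in total.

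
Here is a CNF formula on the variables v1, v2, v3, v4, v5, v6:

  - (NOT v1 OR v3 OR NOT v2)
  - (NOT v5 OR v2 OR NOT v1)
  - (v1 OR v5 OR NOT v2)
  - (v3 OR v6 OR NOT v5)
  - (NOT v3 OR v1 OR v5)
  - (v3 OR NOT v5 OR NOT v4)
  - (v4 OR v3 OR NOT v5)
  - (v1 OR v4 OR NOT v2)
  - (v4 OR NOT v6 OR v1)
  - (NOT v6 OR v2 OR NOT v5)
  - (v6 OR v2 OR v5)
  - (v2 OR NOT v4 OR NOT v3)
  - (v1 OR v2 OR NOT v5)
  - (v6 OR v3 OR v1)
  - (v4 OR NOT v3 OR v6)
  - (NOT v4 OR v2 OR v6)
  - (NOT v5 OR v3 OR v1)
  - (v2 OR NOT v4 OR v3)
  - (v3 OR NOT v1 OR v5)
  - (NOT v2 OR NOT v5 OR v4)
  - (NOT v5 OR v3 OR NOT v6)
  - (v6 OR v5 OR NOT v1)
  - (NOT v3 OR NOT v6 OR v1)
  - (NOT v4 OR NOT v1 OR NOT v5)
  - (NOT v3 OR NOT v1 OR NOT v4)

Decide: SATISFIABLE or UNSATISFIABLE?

Try v1 = False.
The remaining clauses are satisfied by v2 = True, v3 = True, v4 = True, v5 = True, v6 = False.
So v1=F  v2=T  v3=T  v4=T  v5=T  v6=F is a satisfying assignment.

SATISFIABLE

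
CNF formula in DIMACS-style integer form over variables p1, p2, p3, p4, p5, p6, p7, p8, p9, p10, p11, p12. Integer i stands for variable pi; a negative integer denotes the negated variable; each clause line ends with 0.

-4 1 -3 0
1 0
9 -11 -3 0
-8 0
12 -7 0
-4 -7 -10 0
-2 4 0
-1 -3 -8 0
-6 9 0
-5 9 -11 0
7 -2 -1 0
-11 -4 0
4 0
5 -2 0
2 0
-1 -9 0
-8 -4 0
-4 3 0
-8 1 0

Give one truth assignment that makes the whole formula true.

The clause (p1) is unit: p1 must be True.
(!p8) is a unit clause, so p8 = False.
(p4) is a unit clause, so p4 = True.
The clause (!p11) is unit: p11 must be False.
Unit propagation: (p2) forces p2 = True.
(p7) is a unit clause, so p7 = True.
The clause (p12) is unit: p12 must be True.
(!p10) is a unit clause, so p10 = False.
(p5) is a unit clause, so p5 = True.
(!p9) is a unit clause, so p9 = False.
The clause (!p6) is unit: p6 must be False.
The clause (p3) is unit: p3 must be True.
Every clause has at least one true literal under this assignment.

p1=True, p2=True, p3=True, p4=True, p5=True, p6=False, p7=True, p8=False, p9=False, p10=False, p11=False, p12=True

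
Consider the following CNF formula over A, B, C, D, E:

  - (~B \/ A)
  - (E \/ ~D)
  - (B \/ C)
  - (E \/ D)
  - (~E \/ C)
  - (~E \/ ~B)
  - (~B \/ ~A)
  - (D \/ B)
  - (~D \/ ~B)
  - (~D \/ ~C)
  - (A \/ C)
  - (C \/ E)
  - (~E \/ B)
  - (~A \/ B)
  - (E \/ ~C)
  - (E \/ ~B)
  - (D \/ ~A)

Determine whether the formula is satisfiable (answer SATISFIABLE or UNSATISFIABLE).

B = True:
  propagation gives A=True; an empty clause results — contradiction.
B = False:
  propagation gives C=True, D=True; an empty clause results — contradiction.
Every branch closes, so no satisfying assignment exists.

UNSATISFIABLE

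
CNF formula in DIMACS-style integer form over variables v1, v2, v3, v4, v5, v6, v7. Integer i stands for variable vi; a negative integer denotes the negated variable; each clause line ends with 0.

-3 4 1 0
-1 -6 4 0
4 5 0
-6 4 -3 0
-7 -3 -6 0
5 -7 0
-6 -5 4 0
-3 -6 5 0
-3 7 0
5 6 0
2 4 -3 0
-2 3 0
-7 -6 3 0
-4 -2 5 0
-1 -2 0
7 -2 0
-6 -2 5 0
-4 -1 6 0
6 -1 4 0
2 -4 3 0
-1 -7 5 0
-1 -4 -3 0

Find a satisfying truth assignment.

v1 = F, v2 = T, v3 = T, v4 = T, v5 = T, v6 = F, v7 = T

Try v1 = False.
Set v2 = True and propagate.
  then v3 is forced to True.
  then v4 is forced to True.
  then v7 is forced to True.
  then v6 is forced to False.
  then v5 is forced to True.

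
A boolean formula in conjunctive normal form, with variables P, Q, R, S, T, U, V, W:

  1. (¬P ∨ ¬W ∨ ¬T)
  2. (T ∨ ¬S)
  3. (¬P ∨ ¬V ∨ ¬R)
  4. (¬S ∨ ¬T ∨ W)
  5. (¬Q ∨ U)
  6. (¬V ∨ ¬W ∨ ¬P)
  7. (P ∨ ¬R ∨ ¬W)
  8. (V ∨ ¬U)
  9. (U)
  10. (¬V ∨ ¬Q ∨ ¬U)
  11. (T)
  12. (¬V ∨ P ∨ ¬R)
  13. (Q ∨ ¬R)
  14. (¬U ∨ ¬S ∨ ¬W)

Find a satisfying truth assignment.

Unit propagation: (U) forces U = True.
The clause (V) is unit: V must be True.
(¬Q) is a unit clause, so Q = False.
Unit propagation: (T) forces T = True.
(¬R) is a unit clause, so R = False.
Pure literal: P appears only negated; assign P = False.
S occurs only negated in the remaining clauses — set S = False.
W is now unconstrained; take W = False.

P=F, Q=F, R=F, S=F, T=T, U=T, V=T, W=F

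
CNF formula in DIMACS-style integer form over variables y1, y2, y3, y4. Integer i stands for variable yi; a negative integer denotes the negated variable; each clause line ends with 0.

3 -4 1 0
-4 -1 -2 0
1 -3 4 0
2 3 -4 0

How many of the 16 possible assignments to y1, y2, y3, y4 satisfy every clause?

Case analysis on y4 and y1:
  y4=1, y1=1: remaining (y2,y3) ∈ {(0,1)} — 1.
  y4=1, y1=0: remaining (y2,y3) ∈ {(0,1); (1,1)} — 2.
  y4=0, y1=1: remaining (y2,y3) ∈ {(0,0); (0,1); (1,0); (1,1)} — 4.
  y4=0, y1=0: remaining (y2,y3) ∈ {(0,0); (1,0)} — 2.
Total: 1 + 2 + 4 + 2 = 9.

9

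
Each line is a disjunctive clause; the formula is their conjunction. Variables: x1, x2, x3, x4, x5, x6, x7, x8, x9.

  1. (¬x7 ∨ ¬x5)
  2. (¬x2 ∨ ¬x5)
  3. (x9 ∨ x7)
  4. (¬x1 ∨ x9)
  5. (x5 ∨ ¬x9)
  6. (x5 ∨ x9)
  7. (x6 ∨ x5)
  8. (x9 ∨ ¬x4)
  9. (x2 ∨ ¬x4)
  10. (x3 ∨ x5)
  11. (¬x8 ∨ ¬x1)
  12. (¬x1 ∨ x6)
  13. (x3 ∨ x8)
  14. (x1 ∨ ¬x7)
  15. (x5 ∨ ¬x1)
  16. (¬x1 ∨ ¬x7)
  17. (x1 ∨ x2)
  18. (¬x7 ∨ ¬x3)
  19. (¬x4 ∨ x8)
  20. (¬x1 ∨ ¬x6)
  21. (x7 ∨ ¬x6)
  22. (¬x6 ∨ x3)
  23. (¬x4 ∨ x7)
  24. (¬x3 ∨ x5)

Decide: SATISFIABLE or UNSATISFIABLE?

UNSATISFIABLE

x1 = True:
  propagation gives x9=True, x5=True, x7=False, x2=False; an empty clause results — contradiction.
x1 = False:
  propagation gives x7=False, x9=True, x5=True, x2=False; an empty clause results — contradiction.
Every branch closes, so no satisfying assignment exists.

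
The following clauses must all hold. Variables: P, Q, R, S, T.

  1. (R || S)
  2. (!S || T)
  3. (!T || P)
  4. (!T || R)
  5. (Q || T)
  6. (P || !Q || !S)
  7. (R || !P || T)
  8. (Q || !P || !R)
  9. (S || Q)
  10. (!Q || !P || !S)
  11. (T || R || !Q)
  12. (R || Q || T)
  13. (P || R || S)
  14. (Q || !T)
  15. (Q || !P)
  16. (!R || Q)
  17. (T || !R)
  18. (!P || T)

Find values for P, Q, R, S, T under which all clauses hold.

P=True, Q=True, R=True, S=False, T=True

Check each clause:
  1. (S || R) — R is true.
  2. (!S || T) — !S is true.
  3. (P || !T) — P is true.
  4. (R || !T) — R is true.
  5. (Q || T) — Q is true.
  6. (!Q || P || !S) — P is true.
  7. (T || R || !P) — R is true.
  8. (!R || !P || Q) — Q is true.
  9. (S || Q) — Q is true.
  10. (!Q || !P || !S) — !S is true.
  11. (R || T || !Q) — R is true.
  12. (T || Q || R) — Q is true.
  13. (S || P || R) — P is true.
  14. (!T || Q) — Q is true.
  15. (Q || !P) — Q is true.
  16. (Q || !R) — Q is true.
  17. (T || !R) — T is true.
  18. (T || !P) — T is true.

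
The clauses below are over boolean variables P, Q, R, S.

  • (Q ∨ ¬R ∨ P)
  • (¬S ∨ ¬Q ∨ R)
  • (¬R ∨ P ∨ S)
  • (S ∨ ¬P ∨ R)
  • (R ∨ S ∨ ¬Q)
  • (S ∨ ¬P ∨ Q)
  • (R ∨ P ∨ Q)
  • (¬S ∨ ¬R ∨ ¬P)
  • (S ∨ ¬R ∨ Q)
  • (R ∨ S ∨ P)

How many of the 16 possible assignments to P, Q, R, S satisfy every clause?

3

Satisfying assignments:
  P=0 Q=1 R=1 S=1
  P=1 Q=0 R=0 S=1
  P=1 Q=1 R=1 S=0
That's 3 in total.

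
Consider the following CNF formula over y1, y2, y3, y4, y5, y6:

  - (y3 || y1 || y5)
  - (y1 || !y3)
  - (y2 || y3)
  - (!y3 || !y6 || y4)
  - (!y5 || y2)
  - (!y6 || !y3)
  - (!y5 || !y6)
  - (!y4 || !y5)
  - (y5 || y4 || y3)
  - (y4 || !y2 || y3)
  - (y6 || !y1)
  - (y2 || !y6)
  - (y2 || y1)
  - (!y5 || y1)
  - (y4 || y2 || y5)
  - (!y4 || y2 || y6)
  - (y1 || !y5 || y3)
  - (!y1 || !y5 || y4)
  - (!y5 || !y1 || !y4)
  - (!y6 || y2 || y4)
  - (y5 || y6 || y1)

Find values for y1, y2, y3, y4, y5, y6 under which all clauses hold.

Try y1 = True.
  then y6 is forced to True.
  then y3 is forced to False.
  then y2 is forced to True.
  then y5 is forced to False.
  then y4 is forced to True.

y1 = True, y2 = True, y3 = False, y4 = True, y5 = False, y6 = True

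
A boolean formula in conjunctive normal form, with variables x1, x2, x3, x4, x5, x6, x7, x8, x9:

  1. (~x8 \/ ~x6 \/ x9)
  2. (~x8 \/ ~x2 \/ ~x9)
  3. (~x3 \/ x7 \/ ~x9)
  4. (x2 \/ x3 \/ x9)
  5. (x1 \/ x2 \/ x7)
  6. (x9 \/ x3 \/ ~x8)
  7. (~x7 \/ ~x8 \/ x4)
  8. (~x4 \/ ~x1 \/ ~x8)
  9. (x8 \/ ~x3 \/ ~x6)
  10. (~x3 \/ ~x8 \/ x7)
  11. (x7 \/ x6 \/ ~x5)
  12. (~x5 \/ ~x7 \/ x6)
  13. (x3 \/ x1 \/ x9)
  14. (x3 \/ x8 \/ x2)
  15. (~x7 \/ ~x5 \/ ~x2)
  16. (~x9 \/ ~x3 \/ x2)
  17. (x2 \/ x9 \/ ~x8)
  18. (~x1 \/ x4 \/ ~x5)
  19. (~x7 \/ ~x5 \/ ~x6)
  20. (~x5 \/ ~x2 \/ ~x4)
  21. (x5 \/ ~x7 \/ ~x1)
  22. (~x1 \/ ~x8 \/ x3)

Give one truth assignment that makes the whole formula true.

x1=0  x2=1  x3=0  x4=1  x5=0  x6=0  x7=0  x8=0  x9=1

Try x1 = False.
Branch on x2: take x2 = True.
The remaining clauses are satisfied by x3 = False, x4 = True, x5 = False, x6 = False, x7 = False, x8 = False, x9 = True.
Every clause has at least one true literal under this assignment.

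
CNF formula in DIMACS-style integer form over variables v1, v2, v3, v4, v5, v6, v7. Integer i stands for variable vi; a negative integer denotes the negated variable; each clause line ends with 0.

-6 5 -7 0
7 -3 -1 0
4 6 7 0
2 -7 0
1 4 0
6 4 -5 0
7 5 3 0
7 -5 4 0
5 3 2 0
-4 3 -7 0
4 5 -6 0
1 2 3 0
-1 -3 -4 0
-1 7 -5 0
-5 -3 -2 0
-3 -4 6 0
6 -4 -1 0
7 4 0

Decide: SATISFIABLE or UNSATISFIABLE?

SATISFIABLE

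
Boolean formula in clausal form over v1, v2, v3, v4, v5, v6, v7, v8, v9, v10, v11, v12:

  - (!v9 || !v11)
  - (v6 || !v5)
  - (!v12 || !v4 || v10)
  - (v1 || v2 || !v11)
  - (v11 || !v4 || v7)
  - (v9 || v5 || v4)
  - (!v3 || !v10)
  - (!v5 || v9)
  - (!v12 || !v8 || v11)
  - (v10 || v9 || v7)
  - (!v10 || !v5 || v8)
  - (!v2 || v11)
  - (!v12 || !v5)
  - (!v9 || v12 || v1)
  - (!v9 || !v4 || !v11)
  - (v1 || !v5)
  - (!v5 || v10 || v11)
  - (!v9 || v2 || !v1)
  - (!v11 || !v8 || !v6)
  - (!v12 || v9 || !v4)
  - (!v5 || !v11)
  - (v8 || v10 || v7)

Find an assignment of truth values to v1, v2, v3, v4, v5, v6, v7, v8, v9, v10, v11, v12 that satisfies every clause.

v1=F  v2=T  v3=F  v4=T  v5=F  v6=T  v7=F  v8=F  v9=F  v10=T  v11=T  v12=F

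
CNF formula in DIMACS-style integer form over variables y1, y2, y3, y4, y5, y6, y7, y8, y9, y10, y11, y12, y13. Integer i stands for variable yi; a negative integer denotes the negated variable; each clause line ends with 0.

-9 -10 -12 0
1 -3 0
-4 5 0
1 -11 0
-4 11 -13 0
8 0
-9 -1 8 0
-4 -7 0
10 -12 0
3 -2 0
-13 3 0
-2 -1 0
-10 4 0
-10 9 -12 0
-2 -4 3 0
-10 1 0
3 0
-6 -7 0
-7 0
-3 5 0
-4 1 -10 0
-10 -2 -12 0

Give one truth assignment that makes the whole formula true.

y1=True, y2=False, y3=True, y4=True, y5=True, y6=False, y7=False, y8=True, y9=False, y10=False, y11=True, y12=False, y13=False

Unit propagation: (y8) forces y8 = True.
Unit propagation: (y3) forces y3 = True.
(y1) is a unit clause, so y1 = True.
(¬y2) is a unit clause, so y2 = False.
The clause (¬y7) is unit: y7 must be False.
Unit propagation: (y5) forces y5 = True.
Pure literal: y11 appears only positively; assign y11 = True.
Pure literal: y12 appears only negated; assign y12 = False.
Set y4 = True and propagate.
y6, y9, y10, y13 are now unconstrained; take y6 = False, y9 = False, y10 = False, y13 = False.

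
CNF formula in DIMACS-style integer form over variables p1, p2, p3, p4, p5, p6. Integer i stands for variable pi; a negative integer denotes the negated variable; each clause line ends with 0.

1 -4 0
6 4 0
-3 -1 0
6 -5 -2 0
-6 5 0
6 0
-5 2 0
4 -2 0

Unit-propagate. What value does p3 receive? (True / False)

(p6) is a unit clause: p6 = True.
In (~p6 \/ p5), ~p6 is now false; p5 must hold, so p5 = True.
(~p5 \/ p2) with p5 = True leaves only p2, so p2 = True.
(p4 \/ ~p2) with p2 = True leaves only p4, so p4 = True.
In (~p4 \/ p1), ~p4 is now false; p1 must hold, so p1 = True.
(~p1 \/ ~p3) with p1 = True leaves only ~p3, so p3 = False.

False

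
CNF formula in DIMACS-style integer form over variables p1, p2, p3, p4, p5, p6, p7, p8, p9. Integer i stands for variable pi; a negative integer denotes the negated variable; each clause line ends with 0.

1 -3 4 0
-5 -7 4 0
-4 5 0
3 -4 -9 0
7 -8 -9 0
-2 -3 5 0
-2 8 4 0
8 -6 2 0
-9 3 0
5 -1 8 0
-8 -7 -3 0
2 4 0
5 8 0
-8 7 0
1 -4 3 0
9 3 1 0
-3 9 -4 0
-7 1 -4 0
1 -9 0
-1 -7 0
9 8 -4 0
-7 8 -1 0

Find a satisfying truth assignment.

Pure literal: p6 appears only negated; assign p6 = False.
Branch on p1: take p1 = True.
  then p7 is forced to False.
  then p8 is forced to False.
  then p5 is forced to True.
Try p2 = True.
  then p4 is forced to True.
  then p9 is forced to True.
  then p3 is forced to True.
Every clause has at least one true literal under this assignment.
Check each clause:
  1. (!p3 || p1 || p4) — p1 is true.
  2. (!p5 || p4 || !p7) — !p7 is true.
  3. (p5 || !p4) — p5 is true.
  4. (p3 || !p9 || !p4) — p3 is true.
  5. (p7 || !p9 || !p8) — !p8 is true.
  6. (!p2 || p5 || !p3) — p5 is true.
  7. (p8 || !p2 || p4) — p4 is true.
  8. (p8 || !p6 || p2) — !p6 is true.
  9. (p3 || !p9) — p3 is true.
  10. (!p1 || p5 || p8) — p5 is true.
  11. (!p3 || !p8 || !p7) — !p8 is true.
  12. (p4 || p2) — p2 is true.
  13. (p5 || p8) — p5 is true.
  14. (p7 || !p8) — !p8 is true.
  15. (!p4 || p3 || p1) — p1 is true.
  16. (p1 || p3 || p9) — p1 is true.
  17. (p9 || !p3 || !p4) — p9 is true.
  18. (p1 || !p7 || !p4) — !p7 is true.
  19. (p1 || !p9) — p1 is true.
  20. (!p1 || !p7) — !p7 is true.
  21. (p9 || !p4 || p8) — p9 is true.
  22. (p8 || !p7 || !p1) — !p7 is true.

p1=T, p2=T, p3=T, p4=T, p5=T, p6=F, p7=F, p8=F, p9=T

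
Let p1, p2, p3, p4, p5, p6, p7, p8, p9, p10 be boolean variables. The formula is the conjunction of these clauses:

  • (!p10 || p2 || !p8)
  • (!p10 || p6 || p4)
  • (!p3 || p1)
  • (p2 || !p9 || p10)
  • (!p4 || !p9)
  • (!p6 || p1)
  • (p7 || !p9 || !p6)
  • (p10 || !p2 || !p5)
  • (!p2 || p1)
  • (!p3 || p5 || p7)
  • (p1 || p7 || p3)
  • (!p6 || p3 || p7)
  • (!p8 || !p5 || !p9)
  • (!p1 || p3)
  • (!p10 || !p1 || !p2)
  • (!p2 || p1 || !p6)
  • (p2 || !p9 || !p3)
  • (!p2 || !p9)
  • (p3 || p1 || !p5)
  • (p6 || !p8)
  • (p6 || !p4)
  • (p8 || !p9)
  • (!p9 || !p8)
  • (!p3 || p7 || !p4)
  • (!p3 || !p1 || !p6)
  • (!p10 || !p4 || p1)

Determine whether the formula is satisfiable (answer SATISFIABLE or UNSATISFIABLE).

Pure literal: p7 appears only positively; assign p7 = True.
p9 occurs only negated in the remaining clauses — set p9 = False.
Try p1 = True.
  then p3 is forced to True.
  then p6 is forced to False.
  then p8 is forced to False.
  then p4 is forced to False.
  then p10 is forced to False.
The remaining clauses are satisfied by p2 = True, p5 = False.
Every clause has at least one true literal under this assignment.
So p1=True, p2=True, p3=True, p4=False, p5=False, p6=False, p7=True, p8=False, p9=False, p10=False is a satisfying assignment.

SATISFIABLE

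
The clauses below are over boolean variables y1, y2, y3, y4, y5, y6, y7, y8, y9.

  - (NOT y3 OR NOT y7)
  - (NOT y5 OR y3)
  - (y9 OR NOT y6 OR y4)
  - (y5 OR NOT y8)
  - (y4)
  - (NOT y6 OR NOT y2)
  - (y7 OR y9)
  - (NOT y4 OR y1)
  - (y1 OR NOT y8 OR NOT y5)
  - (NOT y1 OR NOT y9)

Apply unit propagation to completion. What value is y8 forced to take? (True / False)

(y4) is a unit clause: y4 = True.
In (y1 OR NOT y4), NOT y4 is now false; y1 must hold, so y1 = True.
(NOT y9 OR NOT y1) with y1 = True leaves only NOT y9, so y9 = False.
(y9 OR y7) with y9 = False leaves only y7, so y7 = True.
From (NOT y7 OR NOT y3) and y7 = True: y3 = False.
In (y3 OR NOT y5), y3 is now false; NOT y5 must hold, so y5 = False.
From (NOT y8 OR y5) and y5 = False: y8 = False.

False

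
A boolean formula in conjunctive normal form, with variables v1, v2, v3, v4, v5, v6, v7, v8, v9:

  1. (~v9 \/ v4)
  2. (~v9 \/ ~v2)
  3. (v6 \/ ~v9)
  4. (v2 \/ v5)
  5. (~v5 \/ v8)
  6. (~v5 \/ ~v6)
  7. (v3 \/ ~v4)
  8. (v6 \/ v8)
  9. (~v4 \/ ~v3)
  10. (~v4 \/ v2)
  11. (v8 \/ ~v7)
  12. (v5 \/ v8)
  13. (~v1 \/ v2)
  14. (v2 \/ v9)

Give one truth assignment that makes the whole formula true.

v8 occurs only positively in the remaining clauses — set v8 = True.
Set v1 = True and propagate.
  then v2 is forced to True.
  then v9 is forced to False.
Branch on v3: take v3 = False.
  then v4 is forced to False.
Set v5 = True and propagate.
  then v6 is forced to False.
v7 is now unconstrained; take v7 = True.
Every clause has at least one true literal under this assignment.

v1 = True, v2 = True, v3 = False, v4 = False, v5 = True, v6 = False, v7 = True, v8 = True, v9 = False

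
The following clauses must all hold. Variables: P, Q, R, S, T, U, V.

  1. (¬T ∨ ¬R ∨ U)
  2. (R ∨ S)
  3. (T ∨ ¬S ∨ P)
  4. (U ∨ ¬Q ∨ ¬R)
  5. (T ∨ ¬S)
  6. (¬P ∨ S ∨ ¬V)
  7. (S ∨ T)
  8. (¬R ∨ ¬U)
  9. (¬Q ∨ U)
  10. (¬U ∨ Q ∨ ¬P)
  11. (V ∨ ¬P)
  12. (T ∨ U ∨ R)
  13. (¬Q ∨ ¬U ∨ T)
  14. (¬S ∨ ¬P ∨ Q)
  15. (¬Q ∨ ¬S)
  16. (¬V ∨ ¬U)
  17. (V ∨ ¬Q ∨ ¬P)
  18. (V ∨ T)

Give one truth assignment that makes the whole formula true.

P = F, Q = F, R = F, S = T, T = T, U = F, V = T

Branch on P: take P = False.
For the remaining variables, Q = False, R = False, S = True, T = True, U = False, V = True works.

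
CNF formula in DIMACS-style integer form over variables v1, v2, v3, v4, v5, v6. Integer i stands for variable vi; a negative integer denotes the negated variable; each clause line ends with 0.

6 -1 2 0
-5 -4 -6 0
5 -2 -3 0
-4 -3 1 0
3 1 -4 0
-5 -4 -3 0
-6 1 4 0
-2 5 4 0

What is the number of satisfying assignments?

Case analysis on v4 and v1:
  v4=1, v1=1: 5 of the 16 assignments to (v2,v3,v5,v6) work.
  v4=1, v1=0: a clause becomes empty — 0.
  v4=0, v1=1: v3 free; 4 ways for (v2,v5,v6) × 2^1 = 8.
  v4=0, v1=0: v3 free; 3 ways for (v2,v5,v6) × 2^1 = 6.
Total: 5 + 0 + 8 + 6 = 19.

19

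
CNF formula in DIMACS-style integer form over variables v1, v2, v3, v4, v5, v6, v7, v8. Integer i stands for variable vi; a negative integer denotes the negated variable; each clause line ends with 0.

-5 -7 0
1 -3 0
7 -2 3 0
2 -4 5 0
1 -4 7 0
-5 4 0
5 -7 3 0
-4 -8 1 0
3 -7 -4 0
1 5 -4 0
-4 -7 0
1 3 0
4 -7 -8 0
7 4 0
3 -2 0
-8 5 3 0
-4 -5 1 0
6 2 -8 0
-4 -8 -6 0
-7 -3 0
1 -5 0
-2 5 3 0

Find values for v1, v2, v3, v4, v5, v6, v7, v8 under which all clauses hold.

v1=True, v2=False, v3=False, v4=True, v5=True, v6=True, v7=False, v8=False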